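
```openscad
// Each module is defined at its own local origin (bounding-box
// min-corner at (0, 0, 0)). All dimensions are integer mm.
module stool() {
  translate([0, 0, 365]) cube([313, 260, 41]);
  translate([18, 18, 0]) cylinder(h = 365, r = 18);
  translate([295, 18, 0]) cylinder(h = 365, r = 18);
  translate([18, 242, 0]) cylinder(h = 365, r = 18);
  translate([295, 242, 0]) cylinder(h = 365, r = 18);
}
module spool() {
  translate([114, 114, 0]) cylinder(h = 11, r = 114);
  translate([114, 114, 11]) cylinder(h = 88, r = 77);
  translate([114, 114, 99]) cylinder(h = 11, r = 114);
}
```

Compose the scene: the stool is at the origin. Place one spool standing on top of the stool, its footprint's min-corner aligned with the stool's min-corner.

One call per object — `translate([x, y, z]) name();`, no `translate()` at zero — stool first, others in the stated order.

stool();
translate([0, 0, 406]) spool();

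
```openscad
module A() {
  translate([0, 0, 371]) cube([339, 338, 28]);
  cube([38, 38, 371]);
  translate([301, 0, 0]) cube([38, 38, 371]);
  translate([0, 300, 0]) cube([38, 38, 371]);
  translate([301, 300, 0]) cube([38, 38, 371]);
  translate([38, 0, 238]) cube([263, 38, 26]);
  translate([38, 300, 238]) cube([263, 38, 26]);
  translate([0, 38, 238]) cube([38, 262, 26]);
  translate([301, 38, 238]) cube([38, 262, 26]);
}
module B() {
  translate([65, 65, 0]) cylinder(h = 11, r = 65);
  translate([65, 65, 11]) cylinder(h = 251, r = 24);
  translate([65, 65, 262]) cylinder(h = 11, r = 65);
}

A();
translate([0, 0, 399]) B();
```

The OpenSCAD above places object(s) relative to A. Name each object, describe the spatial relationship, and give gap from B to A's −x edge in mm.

A is a stool. B is a spool. The spool is on top of the stool. The gap from the spool to the stool's −x edge is 0 mm.

The spool's min-x is at 0; the stool's min-x is 0; gap = 0 mm.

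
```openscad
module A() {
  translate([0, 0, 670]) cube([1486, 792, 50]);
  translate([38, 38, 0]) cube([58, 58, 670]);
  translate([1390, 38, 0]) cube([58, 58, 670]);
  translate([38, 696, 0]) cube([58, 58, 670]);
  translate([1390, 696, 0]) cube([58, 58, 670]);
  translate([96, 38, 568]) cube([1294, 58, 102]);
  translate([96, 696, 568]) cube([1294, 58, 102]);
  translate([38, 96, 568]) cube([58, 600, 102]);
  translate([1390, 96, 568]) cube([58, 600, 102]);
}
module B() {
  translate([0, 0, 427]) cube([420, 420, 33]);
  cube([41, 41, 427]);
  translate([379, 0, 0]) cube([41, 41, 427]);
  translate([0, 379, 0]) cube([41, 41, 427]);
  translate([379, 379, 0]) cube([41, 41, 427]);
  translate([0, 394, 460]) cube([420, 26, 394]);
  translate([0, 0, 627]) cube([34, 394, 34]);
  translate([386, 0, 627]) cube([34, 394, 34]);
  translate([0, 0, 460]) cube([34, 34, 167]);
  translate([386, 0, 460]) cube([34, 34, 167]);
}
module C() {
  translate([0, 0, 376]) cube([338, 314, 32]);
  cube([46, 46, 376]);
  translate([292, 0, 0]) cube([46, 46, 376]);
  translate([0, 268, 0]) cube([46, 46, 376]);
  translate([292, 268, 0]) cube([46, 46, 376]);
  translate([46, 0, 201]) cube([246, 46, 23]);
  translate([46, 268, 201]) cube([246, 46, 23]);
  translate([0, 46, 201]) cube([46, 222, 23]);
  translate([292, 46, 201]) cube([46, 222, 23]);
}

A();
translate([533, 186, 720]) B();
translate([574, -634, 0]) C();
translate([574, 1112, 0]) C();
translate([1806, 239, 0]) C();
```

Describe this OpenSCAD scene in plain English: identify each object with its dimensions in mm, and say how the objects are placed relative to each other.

A is a table with a 1486×792 mm rectangular top, 50 mm thick, top surface at z = 720 mm, supported by four 58×58 mm square legs, each inset 38 mm from the nearest pair of top edges, running from the floor. Four apron rails, 58 mm thick and 102 mm tall, run between adjacent legs with their top edges flush with the underside of the top and their outer faces flush with the legs' outer faces.

B is a chair. The seat is a 420×420×33 mm slab with its top at z = 460 mm, on four 41×41 mm corner legs (flush with the seat edges, standing on z = 0). A flat backrest 26 mm thick, 394 mm tall, spans the full seat width and rises from the seat top along its +y edge, rear face flush with the rear of the seat. Two armrests of 34×34 mm section run along each side from the seat's front edge to the front of the backrest, top faces 201 mm above the seat top and outer faces flush with the seat's x-edges; a 34×34 mm post under the front of each armrest stands on the seat at the front corner.

C is a simple wooden stool: a rectangular seat 338 mm (x) by 314 mm (y), 32 mm thick, top face at z = 408 mm, on four square legs, each 46×46 mm in cross-section. The legs rest on z = 0, each flush with a corner of the seat. Four stretchers, 46 mm wide and 23 mm tall, connect adjacent legs with their undersides at z = 201 mm, each running between the inner faces of the legs it joins and aligned with the legs' outer faces on the other axis.

The chair is on top of the table, centred. Three stools sit around the table at the −y, +y, +x sides.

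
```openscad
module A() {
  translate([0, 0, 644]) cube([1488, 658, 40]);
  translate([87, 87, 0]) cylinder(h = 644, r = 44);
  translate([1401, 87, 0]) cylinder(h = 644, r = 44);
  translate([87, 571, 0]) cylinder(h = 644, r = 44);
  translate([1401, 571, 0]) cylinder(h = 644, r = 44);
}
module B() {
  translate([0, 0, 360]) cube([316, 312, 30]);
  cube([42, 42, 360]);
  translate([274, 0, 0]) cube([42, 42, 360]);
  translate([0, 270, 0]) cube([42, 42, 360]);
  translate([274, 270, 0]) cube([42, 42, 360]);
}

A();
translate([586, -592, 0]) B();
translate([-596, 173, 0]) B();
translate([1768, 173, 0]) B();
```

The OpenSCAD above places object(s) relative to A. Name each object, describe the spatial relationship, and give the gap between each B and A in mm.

Each stool's nearest face is 280 mm from the table's bounding box.

A is a table. B is a stool. Three stools sit around the table at the −y, −x, +x sides. The gap between each stool and the table is 280 mm.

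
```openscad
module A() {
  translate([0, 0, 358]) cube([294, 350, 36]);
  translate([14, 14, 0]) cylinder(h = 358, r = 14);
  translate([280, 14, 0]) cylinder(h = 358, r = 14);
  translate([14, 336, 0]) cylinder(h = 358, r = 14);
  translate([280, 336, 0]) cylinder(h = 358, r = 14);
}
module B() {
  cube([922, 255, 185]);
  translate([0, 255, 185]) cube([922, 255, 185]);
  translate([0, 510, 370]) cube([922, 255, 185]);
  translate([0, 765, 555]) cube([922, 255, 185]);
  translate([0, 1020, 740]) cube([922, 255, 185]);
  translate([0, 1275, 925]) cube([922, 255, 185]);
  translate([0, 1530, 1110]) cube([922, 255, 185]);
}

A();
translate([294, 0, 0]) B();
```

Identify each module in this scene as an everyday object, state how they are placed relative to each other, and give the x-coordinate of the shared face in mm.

A is a stool. B is a staircase. The staircase is against the stool's +x side, with their −y faces flush. The x-coordinate of the shared face is 294 mm.

The stool's +x face and the staircase's −x face are both at x = 294 mm.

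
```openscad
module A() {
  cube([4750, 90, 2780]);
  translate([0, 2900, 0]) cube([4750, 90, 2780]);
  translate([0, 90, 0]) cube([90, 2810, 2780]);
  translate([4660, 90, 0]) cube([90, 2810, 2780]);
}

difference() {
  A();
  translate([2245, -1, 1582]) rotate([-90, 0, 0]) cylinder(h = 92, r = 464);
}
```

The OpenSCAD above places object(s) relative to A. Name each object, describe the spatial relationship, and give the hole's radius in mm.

The subtracted cylinder has r = 464 mm.

A is a house frame. The house frame has a circular hole through its front wall. The hole's radius is 464 mm.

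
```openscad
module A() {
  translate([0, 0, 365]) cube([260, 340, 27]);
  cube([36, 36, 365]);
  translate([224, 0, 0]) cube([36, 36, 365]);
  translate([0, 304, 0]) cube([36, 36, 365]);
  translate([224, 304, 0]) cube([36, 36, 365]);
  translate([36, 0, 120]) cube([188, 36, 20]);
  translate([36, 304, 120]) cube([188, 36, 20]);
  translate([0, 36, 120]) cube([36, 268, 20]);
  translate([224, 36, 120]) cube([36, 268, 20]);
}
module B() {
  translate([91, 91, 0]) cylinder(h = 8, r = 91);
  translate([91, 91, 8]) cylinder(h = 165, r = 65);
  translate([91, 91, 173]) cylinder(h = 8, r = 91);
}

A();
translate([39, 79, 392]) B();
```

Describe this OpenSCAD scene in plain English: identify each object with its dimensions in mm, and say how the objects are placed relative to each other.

A is a simple wooden stool: a rectangular seat 260 mm (x) by 340 mm (y), 27 mm thick, top face at z = 392 mm, on four square legs, each 36×36 mm in cross-section. The legs rest on z = 0, each flush with a corner of the seat. Four stretchers, 36 mm wide and 20 mm tall, connect adjacent legs with their undersides at z = 120 mm, each running between the inner faces of the legs it joins and aligned with the legs' outer faces on the other axis.

B is a spool: two coaxial disc flanges of radius 91 mm and thickness 8 mm, joined by a core cylinder of radius 65 mm and height 165 mm. The lower flange rests on z = 0 and the three cylinders share a vertical axis.

The spool is on top of the stool, centred.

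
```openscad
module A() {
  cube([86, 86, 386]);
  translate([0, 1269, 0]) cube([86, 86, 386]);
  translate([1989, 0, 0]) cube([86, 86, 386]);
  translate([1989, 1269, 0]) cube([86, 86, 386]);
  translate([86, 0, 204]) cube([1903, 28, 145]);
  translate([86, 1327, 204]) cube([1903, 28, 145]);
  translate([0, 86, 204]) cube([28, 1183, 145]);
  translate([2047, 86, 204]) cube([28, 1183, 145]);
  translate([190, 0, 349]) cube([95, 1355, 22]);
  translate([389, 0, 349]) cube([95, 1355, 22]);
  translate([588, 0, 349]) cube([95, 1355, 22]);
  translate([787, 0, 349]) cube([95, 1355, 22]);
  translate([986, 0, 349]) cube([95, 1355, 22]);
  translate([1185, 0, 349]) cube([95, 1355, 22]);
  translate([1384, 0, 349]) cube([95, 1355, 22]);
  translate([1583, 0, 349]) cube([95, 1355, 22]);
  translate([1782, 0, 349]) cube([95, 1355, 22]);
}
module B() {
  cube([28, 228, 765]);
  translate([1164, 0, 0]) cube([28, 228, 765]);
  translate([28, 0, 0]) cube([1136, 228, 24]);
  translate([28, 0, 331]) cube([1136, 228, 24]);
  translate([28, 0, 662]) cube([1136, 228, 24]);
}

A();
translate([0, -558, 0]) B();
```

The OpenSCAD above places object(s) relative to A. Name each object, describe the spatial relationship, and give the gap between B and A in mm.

The bookshelf's nearest face is 330 mm from the bed frame's −y face.

A is a bed frame. B is a bookshelf. The bookshelf is on the floor beside the bed frame on its −y side. The gap between the bookshelf and the bed frame is 330 mm.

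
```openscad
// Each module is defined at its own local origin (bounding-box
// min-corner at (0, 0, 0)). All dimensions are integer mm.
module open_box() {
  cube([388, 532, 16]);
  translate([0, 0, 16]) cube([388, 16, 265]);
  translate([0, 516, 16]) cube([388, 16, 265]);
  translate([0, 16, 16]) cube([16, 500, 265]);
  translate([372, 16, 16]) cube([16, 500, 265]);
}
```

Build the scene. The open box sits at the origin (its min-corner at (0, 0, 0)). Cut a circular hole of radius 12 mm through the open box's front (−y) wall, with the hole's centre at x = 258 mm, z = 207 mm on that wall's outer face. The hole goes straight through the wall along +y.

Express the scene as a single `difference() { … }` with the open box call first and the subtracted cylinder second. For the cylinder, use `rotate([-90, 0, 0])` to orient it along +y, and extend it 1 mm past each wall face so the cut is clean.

difference() {
  open_box();
  translate([258, -1, 207]) rotate([-90, 0, 0]) cylinder(h = 18, r = 12);
}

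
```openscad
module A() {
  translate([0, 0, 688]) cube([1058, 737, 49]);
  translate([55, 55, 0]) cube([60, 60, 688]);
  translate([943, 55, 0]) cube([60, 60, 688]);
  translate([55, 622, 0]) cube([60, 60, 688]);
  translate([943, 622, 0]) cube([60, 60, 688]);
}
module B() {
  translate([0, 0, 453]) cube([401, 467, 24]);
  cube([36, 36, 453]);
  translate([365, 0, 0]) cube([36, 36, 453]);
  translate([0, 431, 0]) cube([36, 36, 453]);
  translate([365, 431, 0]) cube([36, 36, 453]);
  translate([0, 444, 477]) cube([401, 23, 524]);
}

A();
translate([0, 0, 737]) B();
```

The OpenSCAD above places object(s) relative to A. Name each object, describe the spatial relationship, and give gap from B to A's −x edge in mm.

The chair's min-x is at 0; the table's min-x is 0; gap = 0 mm.

A is a table. B is a chair. The chair is on top of the table. The gap from the chair to the table's −x edge is 0 mm.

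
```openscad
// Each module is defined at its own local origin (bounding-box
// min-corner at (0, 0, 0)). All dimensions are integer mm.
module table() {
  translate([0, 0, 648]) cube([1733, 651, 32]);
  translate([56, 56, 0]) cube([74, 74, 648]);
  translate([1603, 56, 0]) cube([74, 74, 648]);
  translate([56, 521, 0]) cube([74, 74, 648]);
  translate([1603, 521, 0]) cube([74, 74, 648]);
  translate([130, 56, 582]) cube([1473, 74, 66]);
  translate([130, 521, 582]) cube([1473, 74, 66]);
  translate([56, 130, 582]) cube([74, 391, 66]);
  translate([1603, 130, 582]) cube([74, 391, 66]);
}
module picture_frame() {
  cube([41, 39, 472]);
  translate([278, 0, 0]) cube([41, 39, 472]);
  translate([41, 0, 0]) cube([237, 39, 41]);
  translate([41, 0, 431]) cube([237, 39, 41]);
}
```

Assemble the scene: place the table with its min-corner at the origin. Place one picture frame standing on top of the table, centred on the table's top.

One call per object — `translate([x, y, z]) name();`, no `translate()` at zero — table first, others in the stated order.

table();
translate([707, 306, 680]) picture_frame();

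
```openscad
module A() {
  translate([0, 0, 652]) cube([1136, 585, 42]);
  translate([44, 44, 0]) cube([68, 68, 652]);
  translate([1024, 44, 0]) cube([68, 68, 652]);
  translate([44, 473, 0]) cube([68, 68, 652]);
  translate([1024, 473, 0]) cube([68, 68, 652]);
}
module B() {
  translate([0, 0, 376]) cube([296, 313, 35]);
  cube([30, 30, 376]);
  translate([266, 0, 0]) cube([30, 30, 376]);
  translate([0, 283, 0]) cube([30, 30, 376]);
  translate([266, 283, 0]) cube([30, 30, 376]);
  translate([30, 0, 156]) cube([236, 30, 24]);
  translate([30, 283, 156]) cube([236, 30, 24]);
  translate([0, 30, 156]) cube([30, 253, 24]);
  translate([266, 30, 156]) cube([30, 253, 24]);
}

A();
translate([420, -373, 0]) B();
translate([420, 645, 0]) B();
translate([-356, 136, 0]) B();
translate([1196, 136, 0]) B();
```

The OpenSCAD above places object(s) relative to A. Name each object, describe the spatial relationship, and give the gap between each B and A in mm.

Each stool's nearest face is 60 mm from the table's bounding box.

A is a table. B is a stool. Four stools sit around the table at the −y, +y, −x, +x sides. The gap between each stool and the table is 60 mm.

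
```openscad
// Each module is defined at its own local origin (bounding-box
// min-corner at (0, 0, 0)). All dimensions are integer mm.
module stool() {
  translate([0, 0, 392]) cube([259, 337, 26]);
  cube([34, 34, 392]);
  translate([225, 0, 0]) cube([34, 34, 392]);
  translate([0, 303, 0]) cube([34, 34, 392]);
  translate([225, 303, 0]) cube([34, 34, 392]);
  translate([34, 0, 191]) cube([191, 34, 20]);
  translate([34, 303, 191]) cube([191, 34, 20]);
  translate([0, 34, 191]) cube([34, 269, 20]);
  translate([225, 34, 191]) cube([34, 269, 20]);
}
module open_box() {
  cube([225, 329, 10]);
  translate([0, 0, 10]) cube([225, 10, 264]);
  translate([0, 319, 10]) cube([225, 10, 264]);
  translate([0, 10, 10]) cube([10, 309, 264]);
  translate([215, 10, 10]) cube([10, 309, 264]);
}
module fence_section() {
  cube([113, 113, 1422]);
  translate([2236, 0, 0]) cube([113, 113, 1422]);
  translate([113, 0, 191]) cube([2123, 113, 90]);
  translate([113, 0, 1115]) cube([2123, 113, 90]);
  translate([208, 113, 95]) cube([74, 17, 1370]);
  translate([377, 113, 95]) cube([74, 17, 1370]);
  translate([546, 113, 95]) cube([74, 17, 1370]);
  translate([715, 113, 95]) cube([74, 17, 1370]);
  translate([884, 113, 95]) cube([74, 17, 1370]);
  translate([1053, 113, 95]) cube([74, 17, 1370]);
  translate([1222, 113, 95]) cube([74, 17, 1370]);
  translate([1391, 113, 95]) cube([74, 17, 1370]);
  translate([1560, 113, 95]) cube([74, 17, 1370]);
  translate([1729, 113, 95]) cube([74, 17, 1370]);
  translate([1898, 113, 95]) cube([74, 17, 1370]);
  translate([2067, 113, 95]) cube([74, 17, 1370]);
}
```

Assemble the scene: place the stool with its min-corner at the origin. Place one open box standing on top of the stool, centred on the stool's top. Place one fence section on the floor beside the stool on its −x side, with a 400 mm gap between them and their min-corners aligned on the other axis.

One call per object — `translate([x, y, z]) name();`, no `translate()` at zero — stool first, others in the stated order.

stool();
translate([17, 4, 418]) open_box();
translate([-2749, 0, 0]) fence_section();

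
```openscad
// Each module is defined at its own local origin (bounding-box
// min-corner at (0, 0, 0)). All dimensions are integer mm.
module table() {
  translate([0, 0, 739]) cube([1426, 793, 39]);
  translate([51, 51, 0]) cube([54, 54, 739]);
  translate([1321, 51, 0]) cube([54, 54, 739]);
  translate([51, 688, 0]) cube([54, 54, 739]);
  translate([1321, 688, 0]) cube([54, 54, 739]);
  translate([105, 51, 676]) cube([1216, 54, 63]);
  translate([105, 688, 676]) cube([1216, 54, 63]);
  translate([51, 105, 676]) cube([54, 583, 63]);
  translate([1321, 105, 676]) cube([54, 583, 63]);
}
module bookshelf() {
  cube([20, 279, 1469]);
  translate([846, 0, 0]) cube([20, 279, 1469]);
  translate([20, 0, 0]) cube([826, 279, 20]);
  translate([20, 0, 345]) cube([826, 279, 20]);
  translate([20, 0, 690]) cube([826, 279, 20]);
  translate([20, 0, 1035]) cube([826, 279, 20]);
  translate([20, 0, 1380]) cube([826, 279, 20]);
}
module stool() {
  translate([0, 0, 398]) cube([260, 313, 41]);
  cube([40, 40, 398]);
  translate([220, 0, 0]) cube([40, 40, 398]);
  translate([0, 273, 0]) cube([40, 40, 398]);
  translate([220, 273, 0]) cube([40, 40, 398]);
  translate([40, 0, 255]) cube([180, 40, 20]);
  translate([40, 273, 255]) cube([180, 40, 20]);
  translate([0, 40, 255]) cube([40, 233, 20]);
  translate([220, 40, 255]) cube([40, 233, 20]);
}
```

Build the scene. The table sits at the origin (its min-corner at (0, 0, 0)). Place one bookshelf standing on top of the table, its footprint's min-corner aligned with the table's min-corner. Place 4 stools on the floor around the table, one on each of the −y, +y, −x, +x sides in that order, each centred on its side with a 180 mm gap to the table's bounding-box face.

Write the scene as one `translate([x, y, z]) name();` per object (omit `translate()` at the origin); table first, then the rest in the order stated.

table();
translate([0, 0, 778]) bookshelf();
translate([583, -493, 0]) stool();
translate([583, 973, 0]) stool();
translate([-440, 240, 0]) stool();
translate([1606, 240, 0]) stool();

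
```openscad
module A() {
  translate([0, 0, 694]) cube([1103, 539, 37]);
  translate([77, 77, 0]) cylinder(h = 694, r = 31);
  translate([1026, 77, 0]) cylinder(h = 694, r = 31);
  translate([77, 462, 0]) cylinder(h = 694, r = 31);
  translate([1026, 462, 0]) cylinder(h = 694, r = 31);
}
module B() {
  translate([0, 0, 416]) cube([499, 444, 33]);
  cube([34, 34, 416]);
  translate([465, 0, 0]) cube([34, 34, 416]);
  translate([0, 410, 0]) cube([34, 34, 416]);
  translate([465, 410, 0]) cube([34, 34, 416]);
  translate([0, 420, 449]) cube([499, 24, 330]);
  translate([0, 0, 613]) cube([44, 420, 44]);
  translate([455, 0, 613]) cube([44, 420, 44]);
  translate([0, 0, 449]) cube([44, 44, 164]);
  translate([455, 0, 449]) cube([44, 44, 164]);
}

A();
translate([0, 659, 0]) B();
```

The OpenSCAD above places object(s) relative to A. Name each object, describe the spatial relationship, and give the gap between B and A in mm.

A is a table. B is a chair. The chair is on the floor beside the table on its +y side. The gap between the chair and the table is 120 mm.

The chair's nearest face is 120 mm from the table's +y face.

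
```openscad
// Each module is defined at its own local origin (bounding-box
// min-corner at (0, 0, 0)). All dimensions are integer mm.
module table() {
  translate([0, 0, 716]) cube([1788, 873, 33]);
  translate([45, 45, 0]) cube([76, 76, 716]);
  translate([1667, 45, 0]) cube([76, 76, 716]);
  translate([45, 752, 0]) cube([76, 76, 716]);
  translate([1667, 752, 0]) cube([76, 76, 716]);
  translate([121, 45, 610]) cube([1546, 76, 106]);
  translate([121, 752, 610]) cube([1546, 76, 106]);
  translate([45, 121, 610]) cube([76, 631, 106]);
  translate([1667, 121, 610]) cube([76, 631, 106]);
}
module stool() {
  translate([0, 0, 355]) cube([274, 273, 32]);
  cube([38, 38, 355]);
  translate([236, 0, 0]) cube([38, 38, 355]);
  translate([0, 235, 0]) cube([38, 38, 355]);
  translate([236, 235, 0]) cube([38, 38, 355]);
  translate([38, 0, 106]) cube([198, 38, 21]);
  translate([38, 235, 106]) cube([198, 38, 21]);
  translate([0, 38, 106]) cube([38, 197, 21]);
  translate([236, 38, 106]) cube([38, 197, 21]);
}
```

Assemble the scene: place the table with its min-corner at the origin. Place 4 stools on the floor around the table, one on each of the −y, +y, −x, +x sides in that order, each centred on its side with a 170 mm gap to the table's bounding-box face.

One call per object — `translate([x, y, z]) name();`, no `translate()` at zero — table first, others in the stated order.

table();
translate([757, -443, 0]) stool();
translate([757, 1043, 0]) stool();
translate([-444, 300, 0]) stool();
translate([1958, 300, 0]) stool();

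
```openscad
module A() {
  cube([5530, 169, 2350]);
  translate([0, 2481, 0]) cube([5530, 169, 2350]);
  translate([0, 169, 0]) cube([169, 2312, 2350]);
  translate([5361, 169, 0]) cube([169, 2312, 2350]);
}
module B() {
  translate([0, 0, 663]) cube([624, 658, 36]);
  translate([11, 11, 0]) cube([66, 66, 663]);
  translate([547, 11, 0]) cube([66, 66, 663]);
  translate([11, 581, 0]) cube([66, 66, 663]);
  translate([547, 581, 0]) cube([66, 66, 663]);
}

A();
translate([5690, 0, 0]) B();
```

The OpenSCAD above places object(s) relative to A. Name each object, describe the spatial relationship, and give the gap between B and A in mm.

The table's nearest face is 160 mm from the house frame's +x face.

A is a house frame. B is a table. The table is on the floor beside the house frame on its +x side. The gap between the table and the house frame is 160 mm.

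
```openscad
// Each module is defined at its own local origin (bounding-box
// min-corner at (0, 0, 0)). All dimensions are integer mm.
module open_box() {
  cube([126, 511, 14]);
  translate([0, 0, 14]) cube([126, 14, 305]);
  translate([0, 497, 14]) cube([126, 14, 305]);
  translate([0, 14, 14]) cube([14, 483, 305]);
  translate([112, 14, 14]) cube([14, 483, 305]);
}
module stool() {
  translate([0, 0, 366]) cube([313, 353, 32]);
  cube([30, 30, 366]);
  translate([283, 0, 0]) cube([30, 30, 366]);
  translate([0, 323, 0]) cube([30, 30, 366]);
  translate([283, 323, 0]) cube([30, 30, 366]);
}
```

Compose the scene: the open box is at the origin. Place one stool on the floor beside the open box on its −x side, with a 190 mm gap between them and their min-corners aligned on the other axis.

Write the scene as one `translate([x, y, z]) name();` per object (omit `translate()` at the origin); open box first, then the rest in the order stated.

open_box();
translate([-503, 0, 0]) stool();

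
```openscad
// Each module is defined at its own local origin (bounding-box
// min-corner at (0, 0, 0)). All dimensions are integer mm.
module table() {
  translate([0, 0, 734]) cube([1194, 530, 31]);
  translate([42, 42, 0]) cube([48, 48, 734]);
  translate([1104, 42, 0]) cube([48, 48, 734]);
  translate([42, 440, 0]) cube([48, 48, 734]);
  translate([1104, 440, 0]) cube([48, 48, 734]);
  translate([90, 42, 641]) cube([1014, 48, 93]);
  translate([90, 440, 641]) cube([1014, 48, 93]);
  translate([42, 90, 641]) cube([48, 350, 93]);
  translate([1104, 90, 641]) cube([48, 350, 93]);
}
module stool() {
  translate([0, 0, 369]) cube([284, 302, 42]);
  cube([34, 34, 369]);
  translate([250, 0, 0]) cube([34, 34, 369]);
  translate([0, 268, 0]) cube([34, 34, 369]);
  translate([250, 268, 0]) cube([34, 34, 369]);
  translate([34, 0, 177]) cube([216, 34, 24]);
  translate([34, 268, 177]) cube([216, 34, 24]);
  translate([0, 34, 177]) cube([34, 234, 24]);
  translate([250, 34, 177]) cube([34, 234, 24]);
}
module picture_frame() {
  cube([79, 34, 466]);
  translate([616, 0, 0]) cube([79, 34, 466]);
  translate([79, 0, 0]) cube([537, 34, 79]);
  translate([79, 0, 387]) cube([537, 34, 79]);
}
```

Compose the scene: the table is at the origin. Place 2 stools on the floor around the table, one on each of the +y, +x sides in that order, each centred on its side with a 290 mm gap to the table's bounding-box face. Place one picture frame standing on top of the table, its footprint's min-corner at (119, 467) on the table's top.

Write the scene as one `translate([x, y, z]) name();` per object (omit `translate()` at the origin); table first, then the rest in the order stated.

table();
translate([455, 820, 0]) stool();
translate([1484, 114, 0]) stool();
translate([119, 467, 765]) picture_frame();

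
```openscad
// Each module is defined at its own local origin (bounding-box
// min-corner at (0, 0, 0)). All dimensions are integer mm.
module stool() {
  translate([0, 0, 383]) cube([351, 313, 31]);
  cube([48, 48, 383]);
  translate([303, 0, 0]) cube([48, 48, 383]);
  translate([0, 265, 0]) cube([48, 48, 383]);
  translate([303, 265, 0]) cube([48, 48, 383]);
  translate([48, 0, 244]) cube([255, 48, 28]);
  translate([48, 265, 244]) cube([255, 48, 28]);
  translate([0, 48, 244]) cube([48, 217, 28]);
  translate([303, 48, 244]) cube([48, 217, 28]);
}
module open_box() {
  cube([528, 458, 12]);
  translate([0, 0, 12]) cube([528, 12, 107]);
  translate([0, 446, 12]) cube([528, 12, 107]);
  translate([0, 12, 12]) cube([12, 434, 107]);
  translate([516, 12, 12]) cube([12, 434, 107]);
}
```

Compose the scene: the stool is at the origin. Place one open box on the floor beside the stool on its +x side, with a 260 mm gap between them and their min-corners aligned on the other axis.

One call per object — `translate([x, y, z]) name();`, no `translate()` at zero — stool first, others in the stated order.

stool();
translate([611, 0, 0]) open_box();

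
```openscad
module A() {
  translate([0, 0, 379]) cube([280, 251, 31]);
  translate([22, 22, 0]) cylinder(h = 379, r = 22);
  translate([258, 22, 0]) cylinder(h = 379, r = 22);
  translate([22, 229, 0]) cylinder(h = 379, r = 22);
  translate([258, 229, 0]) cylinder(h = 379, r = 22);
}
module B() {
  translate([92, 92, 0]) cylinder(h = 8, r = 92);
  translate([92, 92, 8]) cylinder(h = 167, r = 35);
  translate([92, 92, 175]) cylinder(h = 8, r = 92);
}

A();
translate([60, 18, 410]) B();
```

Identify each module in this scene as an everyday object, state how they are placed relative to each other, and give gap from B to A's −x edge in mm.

The spool's min-x is at 60; the stool's min-x is 0; gap = 60 mm.

A is a stool. B is a spool. The spool is on top of the stool. The gap from the spool to the stool's −x edge is 60 mm.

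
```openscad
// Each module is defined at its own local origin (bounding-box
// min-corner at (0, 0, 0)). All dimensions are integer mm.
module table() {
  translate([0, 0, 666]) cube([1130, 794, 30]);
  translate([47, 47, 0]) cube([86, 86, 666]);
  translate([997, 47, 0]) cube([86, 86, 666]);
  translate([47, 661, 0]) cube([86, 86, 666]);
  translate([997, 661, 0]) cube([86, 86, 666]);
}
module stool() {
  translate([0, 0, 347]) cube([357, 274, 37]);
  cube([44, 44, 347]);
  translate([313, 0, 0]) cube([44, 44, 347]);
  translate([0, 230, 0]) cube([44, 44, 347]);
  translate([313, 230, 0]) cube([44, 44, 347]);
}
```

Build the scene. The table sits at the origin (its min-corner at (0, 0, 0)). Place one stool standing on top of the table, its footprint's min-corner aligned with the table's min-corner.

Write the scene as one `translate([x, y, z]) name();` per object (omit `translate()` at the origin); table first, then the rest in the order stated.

table();
translate([0, 0, 696]) stool();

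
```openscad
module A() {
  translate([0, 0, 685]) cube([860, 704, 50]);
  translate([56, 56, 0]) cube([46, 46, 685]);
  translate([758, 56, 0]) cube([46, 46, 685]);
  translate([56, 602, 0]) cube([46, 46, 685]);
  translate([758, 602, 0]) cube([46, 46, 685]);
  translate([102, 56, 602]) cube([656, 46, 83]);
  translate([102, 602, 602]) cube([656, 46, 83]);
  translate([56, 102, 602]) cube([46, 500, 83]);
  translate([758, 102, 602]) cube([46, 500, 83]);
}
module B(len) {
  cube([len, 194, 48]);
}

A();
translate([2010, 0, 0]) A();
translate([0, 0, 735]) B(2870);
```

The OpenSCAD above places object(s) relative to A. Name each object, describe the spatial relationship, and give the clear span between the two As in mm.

A is a table. B is a beam. A beam spans the tops of two tables. The clear span between the two tables is 1150 mm.

Second table starts at x = 2010; first ends at x = 860; clear span = 2010 − 860 = 1150 mm.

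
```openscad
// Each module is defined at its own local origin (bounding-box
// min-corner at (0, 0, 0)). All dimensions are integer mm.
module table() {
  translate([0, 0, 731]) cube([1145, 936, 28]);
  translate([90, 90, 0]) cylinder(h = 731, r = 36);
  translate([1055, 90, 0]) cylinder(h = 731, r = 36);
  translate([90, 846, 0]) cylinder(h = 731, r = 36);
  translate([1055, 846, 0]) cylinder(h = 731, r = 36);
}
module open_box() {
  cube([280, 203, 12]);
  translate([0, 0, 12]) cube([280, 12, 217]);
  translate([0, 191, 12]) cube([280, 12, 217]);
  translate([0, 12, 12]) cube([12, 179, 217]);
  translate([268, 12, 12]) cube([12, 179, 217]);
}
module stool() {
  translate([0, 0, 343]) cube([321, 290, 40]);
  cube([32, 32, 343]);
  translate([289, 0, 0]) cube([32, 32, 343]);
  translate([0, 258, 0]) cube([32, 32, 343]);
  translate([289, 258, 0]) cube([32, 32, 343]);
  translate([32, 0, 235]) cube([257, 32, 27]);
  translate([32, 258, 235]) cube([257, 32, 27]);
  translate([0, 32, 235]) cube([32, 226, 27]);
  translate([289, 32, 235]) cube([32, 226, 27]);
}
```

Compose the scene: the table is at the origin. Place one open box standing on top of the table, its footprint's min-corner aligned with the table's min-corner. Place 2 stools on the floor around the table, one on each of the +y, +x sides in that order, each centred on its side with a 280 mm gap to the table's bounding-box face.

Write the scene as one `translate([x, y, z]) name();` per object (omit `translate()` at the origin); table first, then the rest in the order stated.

table();
translate([0, 0, 759]) open_box();
translate([412, 1216, 0]) stool();
translate([1425, 323, 0]) stool();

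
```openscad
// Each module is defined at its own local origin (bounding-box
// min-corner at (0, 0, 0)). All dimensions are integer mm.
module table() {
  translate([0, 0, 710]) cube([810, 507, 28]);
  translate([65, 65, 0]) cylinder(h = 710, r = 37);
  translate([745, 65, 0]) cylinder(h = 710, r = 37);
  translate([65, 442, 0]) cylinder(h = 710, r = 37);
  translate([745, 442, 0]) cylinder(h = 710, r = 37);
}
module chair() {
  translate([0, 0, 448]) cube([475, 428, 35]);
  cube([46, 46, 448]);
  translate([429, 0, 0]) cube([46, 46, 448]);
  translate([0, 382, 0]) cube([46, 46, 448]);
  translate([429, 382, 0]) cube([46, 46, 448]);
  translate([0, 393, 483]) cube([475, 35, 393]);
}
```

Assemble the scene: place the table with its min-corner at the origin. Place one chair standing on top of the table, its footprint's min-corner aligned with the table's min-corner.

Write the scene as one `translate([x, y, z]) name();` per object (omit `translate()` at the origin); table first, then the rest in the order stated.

table();
translate([0, 0, 738]) chair();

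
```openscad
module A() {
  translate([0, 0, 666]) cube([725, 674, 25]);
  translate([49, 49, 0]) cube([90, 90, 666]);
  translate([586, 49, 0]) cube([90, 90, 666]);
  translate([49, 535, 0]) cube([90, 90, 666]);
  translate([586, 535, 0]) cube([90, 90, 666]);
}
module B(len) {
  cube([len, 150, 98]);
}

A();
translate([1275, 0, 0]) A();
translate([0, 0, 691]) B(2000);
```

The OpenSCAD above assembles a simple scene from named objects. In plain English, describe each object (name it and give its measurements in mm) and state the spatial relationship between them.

A is a table: top 725 mm (x) × 674 mm (y), 25 mm thick, upper face at z = 691 mm, on four 90×90 mm square legs, each inset 49 mm from the nearest pair of top edges, running from z = 0 to the bottom of the top.

B is a rectangular beam 2000 mm long (x), 150 mm deep (y), 98 mm thick (z).

The beam spans the tops of two tables placed 550 mm apart, resting at z = 691 mm.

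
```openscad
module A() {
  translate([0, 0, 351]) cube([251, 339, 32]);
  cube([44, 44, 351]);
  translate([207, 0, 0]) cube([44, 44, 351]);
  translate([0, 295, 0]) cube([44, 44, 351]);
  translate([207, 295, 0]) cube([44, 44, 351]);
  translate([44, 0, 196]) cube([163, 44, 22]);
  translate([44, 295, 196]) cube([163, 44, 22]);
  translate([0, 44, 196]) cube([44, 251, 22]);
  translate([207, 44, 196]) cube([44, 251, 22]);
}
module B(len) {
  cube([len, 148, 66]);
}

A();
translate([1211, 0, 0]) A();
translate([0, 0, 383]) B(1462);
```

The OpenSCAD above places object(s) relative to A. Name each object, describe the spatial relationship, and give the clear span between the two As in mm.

Second stool starts at x = 1211; first ends at x = 251; clear span = 1211 − 251 = 960 mm.

A is a stool. B is a beam. A beam spans the tops of two stools. The clear span between the two stools is 960 mm.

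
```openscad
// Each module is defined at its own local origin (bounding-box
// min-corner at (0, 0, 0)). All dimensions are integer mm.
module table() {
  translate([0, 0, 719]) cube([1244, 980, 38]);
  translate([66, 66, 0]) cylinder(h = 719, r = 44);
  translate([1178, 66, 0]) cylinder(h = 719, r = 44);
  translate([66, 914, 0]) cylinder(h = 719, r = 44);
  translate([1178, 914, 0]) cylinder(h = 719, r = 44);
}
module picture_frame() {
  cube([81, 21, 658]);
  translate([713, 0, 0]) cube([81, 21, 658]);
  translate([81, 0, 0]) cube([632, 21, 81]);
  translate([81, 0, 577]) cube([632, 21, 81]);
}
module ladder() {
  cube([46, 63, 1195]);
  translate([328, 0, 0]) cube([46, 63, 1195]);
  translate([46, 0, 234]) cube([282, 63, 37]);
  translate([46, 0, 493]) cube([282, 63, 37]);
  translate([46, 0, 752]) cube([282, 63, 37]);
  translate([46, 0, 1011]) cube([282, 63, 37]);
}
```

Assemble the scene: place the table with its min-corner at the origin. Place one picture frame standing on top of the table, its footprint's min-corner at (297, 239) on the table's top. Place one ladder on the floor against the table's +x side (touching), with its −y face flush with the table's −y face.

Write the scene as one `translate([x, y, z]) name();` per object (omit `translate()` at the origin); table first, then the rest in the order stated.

table();
translate([297, 239, 757]) picture_frame();
translate([1244, 0, 0]) ladder();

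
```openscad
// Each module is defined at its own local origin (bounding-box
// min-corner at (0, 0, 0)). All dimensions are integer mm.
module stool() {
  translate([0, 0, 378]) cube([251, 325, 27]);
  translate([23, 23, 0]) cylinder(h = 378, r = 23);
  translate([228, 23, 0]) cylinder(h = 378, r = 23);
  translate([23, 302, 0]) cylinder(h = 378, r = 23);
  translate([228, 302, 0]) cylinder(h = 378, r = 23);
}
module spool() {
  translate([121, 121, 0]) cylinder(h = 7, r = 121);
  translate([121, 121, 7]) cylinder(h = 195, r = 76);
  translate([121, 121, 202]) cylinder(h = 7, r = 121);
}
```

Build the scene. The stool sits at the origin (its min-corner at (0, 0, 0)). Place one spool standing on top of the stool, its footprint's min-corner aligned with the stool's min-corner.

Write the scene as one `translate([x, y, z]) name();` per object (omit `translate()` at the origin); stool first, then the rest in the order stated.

stool();
translate([0, 0, 405]) spool();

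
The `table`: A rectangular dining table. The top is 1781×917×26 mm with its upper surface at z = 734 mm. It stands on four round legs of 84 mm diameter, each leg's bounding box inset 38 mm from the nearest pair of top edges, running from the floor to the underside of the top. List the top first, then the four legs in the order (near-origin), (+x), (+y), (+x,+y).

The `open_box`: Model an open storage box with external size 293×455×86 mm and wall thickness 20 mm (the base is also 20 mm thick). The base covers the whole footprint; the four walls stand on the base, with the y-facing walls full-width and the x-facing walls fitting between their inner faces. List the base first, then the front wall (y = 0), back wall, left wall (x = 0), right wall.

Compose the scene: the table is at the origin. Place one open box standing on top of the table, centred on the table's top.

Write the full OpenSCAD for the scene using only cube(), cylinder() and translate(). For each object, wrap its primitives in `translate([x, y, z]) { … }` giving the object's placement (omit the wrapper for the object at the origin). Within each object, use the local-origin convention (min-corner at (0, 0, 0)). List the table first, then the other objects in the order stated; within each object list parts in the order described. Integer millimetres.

translate([0, 0, 708]) cube([1781, 917, 26]);
translate([80, 80, 0]) cylinder(h = 708, r = 42);
translate([1701, 80, 0]) cylinder(h = 708, r = 42);
translate([80, 837, 0]) cylinder(h = 708, r = 42);
translate([1701, 837, 0]) cylinder(h = 708, r = 42);
translate([744, 231, 734]) {
  cube([293, 455, 20]);
  translate([0, 0, 20]) cube([293, 20, 66]);
  translate([0, 435, 20]) cube([293, 20, 66]);
  translate([0, 20, 20]) cube([20, 415, 66]);
  translate([273, 20, 20]) cube([20, 415, 66]);
}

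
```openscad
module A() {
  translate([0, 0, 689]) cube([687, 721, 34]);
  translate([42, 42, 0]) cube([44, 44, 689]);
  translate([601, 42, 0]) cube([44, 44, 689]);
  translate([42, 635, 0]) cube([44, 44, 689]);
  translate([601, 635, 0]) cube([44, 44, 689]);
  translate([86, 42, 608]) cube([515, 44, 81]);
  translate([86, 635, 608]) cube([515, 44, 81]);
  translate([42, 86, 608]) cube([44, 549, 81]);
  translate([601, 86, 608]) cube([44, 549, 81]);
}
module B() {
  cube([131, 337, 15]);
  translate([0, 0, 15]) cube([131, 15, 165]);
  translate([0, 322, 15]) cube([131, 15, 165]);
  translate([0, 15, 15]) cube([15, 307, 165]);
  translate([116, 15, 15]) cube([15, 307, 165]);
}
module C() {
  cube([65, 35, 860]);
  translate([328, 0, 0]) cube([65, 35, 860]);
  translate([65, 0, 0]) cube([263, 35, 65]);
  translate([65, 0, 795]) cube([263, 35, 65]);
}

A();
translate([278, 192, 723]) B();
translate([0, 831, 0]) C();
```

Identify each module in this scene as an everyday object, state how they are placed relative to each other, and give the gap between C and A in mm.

A is a table. B is an open box. C is a picture frame. The open box is on top of the table, centred. The picture frame is on the floor beside the table on its +y side. The gap between the picture frame and the table is 110 mm.

The picture frame's nearest face is 110 mm from the table's +y face.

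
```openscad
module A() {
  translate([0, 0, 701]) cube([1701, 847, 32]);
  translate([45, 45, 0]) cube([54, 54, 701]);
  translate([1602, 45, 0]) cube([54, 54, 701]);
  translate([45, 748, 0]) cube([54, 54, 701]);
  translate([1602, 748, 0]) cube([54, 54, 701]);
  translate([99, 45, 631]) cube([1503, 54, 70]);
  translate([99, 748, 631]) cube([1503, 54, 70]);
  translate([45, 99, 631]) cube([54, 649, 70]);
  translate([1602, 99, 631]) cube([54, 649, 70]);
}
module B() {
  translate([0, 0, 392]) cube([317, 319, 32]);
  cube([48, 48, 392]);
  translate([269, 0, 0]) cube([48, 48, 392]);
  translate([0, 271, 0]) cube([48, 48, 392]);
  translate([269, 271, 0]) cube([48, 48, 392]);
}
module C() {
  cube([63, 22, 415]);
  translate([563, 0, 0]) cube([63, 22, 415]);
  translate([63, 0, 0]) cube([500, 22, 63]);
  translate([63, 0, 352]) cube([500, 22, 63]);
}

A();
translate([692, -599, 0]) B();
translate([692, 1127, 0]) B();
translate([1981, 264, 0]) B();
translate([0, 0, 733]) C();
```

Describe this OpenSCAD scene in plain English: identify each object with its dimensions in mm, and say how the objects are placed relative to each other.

A is a table: top 1701 mm (x) × 847 mm (y), 32 mm thick, upper face at z = 733 mm, on four 54×54 mm square legs, each inset 45 mm from the nearest pair of top edges, running from z = 0 to the bottom of the top. Four apron rails, 54 mm thick and 70 mm tall, run between adjacent legs with their top edges flush with the underside of the top and their outer faces flush with the legs' outer faces.

B is a four-legged stool. The seat is 317×319 mm, 32 mm thick, top at z = 424 mm. It stands on four square legs, each 48×48 mm in cross-section, from z = 0 to the seat underside, each flush with a corner of the seat.

C is a picture frame with a 500×289 mm rectangular opening (x by z) and a uniform 63 mm border on every side. Frame depth is 22 mm along y. It is built from two vertical stiles running the full outside height and two horizontal rails spanning the gap between the stiles.

Three stools sit around the table at the −y, +y, +x sides. The picture frame is on top of the table.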